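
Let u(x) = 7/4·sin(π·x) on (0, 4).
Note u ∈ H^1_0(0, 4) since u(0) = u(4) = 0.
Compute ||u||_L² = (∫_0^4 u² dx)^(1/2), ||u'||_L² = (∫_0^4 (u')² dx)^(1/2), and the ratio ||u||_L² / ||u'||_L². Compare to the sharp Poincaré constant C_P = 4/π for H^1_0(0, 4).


||u||_L² / ||u'||_L² = 1/π < C_P = 4/π.

u(x) = 7/4·sin(π·x), so u'(x) = 7*π*cos(π*x)/4.
Writing u(x) = A·sin(kπx/L) with A = 7/4 and k = 4, use ∫_0^L sin²(kπx/L) dx = L/2 and ∫_0^L cos²(kπx/L) dx = L/2.
u² = 49/16·sin²(π·x) and (u')² = 49*π^2/16·cos²(π·x), and each of sin², cos² integrates to L/2 = 2 over (0, 4).
∫_0^4 u² dx = 49/8, so ||u||_L² = 7*sqrt(2)/4.
∫_0^4 (u')² dx = 49*π^2/8, so ||u'||_L² = 7*sqrt(2)*π/4.
Ratio ||u||_L² / ||u'||_L² = 1/π.
Sharp Poincaré constant on H^1_0(0, 4) is C_P = L/π = 4/π, achieved by sin(π/4·x).
This is the k = 4 harmonic; the ratio L/(kπ) is strictly less than C_P = L/π, consistent with the sharp inequality ||u||_L² ≤ C_P ||u'||_L².


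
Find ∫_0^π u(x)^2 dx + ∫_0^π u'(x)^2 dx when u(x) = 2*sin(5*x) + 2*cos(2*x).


||u||_{H^1(0,π)}^2 = 400/21 + 62*π

u'(x) = -4*sin(2*x) + 10*cos(5*x).
Expand u² and (u')² and integrate term by term on (0, π), using: for integers n ≥ 1, ∫_0^π sin²(nx) dx = ∫_0^π cos²(nx) dx = π/2; for n ≠ n', ∫_0^π sin(nx)sin(n'x) dx = ∫_0^π cos(nx)cos(n'x) dx = 0; and by product-to-sum, ∫_0^π sin(nx)cos(n'x) dx = ½∫_0^π [sin((n+n')x) + sin((n−n')x)] dx, which is 0 when n+n' is even and 2n/(n²−n'²) when n+n' is odd (it need not vanish on (0, π)).
  u² squared terms: (2)²·∫cos(2x)² dx = 4·π/2 = 2*π;  (2)²·∫sin(5x)² dx = 4·π/2 = 2*π.
  u² cross terms: 2·(2)·(2)·∫cos(2x)·sin(5x) dx = 8·(10/21) = 80/21.
  So ∫_0^π u² dx = 2*π + 2*π + 80/21 = 80/21 + 4*π.
  (u')² squared terms: (-4)²·∫sin(2x)² dx = 16·π/2 = 8*π;  (10)²·∫cos(5x)² dx = 100·π/2 = 50*π.
  (u')² cross terms: 2·(-4)·(10)·∫sin(2x)·cos(5x) dx = -80·(-4/21) = 320/21.
  So ∫_0^π (u')² dx = 8*π + 50*π + 320/21 = 320/21 + 58*π.
||u||_{H^1}^2 = (80/21 + 4*π) + (320/21 + 58*π) = 400/21 + 62*π.


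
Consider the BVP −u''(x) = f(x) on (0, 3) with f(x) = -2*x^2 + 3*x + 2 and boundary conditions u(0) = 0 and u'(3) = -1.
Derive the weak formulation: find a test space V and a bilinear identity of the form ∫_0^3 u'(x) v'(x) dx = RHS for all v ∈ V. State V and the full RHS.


V = {v ∈ H^1(0, 3) : v(0) = 0} (test functions vanish at x = 0 where u is specified); weak form: ∫_0^3 u'v' dx = ∫_0^3 (-2*x^2 + 3*x + 2) v dx − v(3) for all v ∈ V.

Multiply both sides by a test function v and integrate from 0 to 3:
  ∫_0^3 −u''(x) v(x) dx = ∫_0^3 f(x) v(x) dx.
Integrate the LHS by parts once:
  ∫_0^3 −u'' v dx = −[u'(x) v(x)]_0^3 + ∫_0^3 u'(x) v'(x) dx.
Thus ∫_0^3 u'(x) v'(x) dx = ∫_0^3 f(x) v(x) dx + [u'(x) v(x)]_0^3.
Choose V so that boundary terms are either known or forced to vanish.
Mixed BC: u(0) = 0 (Dirichlet) and u'(3) = -1 (Neumann). Define V = {v ∈ H^1(0, 3) : v(0) = 0}. Then [u' v]_0^3 = u'(3)·v(3) − u'(0)·0 = − v(3).
Weak formulation: find u (satisfying any essential BC) such that ∫_0^3 u'(x) v'(x) dx = ∫_0^3 f v dx − v(3) for all v ∈ V (Dirichlet at 0 absorbed into V; Neumann datum at x = 3 contributes the boundary term).
Substituting f(x) = -2*x^2 + 3*x + 2, the right-hand side is ∫_0^3 (-2*x^2 + 3*x + 2) v dx − v(3).


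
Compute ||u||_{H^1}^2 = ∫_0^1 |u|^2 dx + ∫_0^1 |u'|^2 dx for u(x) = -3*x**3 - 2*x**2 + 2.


||u||_{H^1}^2 = 881/21

The H^1 norm (squared) on an interval (0, L) is
  ||u||_{H^1}^2 = ∫_0^L u(x)^2 dx + ∫_0^L u'(x)^2 dx.
Compute u'(x) = -9*x**2 - 4*x.
Then u(x)^2 = 9*x**6 + 12*x**5 + 4*x**4 - 12*x**3 - 8*x**2 + 4 and u'(x)^2 = 81*x**4 + 72*x**3 + 16*x**2.
Integrate each monomial from 0 to 1 using ∫_0^1 c·x^n dx = c·1^(n+1)/(n+1):
  ∫_0^1 u(x)^2 dx = ∫_0^1 (9*x^6 + 12*x^5 + 4*x^4 - 12*x^3 - 8*x^2 + 4) dx. Term by term:
    ∫_0^1 9*x^6 dx = 9/7;  ∫_0^1 12*x^5 dx = 2;  ∫_0^1 4*x^4 dx = 4/5;
    ∫_0^1 -12*x^3 dx = -3;  ∫_0^1 -8*x^2 dx = -8/3;  ∫_0^1 4 dx = 4.
  Sum: 9/7 + 2 + 4/5 − 3 − 8/3 + 4 = 254/105.
  ∫_0^1 u'(x)^2 dx = ∫_0^1 (81*x^4 + 72*x^3 + 16*x^2) dx. Term by term:
    ∫_0^1 81*x^4 dx = 81/5;  ∫_0^1 72*x^3 dx = 18;  ∫_0^1 16*x^2 dx = 16/3.
  Sum: 81/5 + 18 + 16/3 = 593/15.
Adding: ||u||_{H^1}^2 = 254/105 + 593/15 = 881/21.


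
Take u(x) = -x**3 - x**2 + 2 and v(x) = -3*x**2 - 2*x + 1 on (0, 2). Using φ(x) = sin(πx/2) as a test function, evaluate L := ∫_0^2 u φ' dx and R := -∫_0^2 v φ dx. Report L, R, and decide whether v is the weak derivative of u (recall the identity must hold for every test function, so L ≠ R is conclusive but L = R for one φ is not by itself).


LHS = -96/π^3 + 32/π, RHS = -96/π^3 + 28/π. No, v is not the weak derivative of u.

u(x) = -x**3 - x**2 + 2, classical derivative u'(x) = -3*x**2 - 2*x.
φ(x) = sin(πx/2), so φ'(x) = π*cos(π*x/2)/2.
Note φ(0) = φ(2) = 0, so the boundary term u·φ vanishes.
LHS = ∫_0^2 u(x) φ'(x) dx = ∫_0^2 (-π*x^3*cos(π*x/2)/2 - π*x^2*cos(π*x/2)/2 + π*cos(π*x/2)) dx. Term by term:
  ∫_0^2 π*cos(π*x/2) dx = 0;  ∫_0^2 -π*x^2*cos(π*x/2)/2 dx = 8/π;  ∫_0^2 -π*x^3*cos(π*x/2)/2 dx = -96/π^3 + 24/π.
Sum: 0 + 8/π + -96/π^3 + 24/π = -96/π^3 + 32/π.
So LHS = -96/π^3 + 32/π.
∫_0^2 v(x) φ(x) dx = ∫_0^2 (-3*x^2*sin(π*x/2) - 2*x*sin(π*x/2) + sin(π*x/2)) dx. Term by term:
  ∫_0^2 -3*x^2*sin(π*x/2) dx = -24/π + 96/π^3;  ∫_0^2 -2*x*sin(π*x/2) dx = -8/π;  ∫_0^2 sin(π*x/2) dx = 4/π.
Sum: -24/π + 96/π^3 − 8/π + 4/π = -28/π + 96/π^3.
So RHS = -∫_0^2 v(x) φ(x) dx = -96/π^3 + 28/π.
LHS − RHS = 4/π ≠ 0, so the identity fails.
(For a valid weak derivative the identity must hold for EVERY test function, in particular this one. The failure shows v is NOT the weak derivative of u.)
Correct weak derivative would be u'(x) = -3*x**2 - 2*x.


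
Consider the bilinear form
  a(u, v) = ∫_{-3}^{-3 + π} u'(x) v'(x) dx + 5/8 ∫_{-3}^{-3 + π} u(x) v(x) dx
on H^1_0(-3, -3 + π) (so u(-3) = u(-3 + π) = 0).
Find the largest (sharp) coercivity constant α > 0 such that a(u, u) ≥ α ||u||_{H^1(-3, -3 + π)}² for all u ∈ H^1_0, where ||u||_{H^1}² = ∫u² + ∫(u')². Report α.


α = 13/16

Coercivity of a(·,·) on H^1_0(-3, -3 + π) means a(u, u) ≥ α ||u||_{H^1}² for every u ∈ H^1_0.
The interval has length L = π, and Poincaré/coercivity depend only on L. Here a(u, u) = ∫(u')² + (5/8)·∫u².
Here 0 < c = 5/8 < 1. The condition a(u,u) ≥ α||u||_{H^1}² reads (1−α)∫(u')² ≥ (α−c)∫u². Any admissible α is ≤ 1 (rapidly oscillating u have ∫u²/∫(u')² → 0), and α = 1 would force 0 ≥ (1−c)∫u², impossible since c < 1; so 1−α > 0. By the sharp Poincaré inequality on H^1_0 of an interval of length L, ∫(u')² ≥ (π/L)²∫u² with equality for the first sine mode sin(π(x−x₀)/L) (x₀ the left endpoint), so the inequality holds for all u iff (1−α)(π/L)² ≥ α − c, i.e. α ≤ ((π/L)² + c)/((π/L)² + 1) = (1 + c(L/π)²)/(1 + (L/π)²). With (π/L)² = 1 and c = 5/8, the largest admissible constant is α = ((π/L)² + c)/((π/L)² + 1).
Simplifying, α = 13/16.


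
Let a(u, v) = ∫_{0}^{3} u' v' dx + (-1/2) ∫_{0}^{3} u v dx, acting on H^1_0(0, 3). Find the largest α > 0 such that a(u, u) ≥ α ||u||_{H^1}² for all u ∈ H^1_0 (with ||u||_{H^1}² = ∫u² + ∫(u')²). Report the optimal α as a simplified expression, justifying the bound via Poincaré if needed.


α = (-9/2 + π^2)/(9 + π^2)

Coercivity of a(·,·) on H^1_0(0, 3) means a(u, u) ≥ α ||u||_{H^1}² for every u ∈ H^1_0.
The interval has length L = 3, and Poincaré/coercivity depend only on L. Here a(u, u) = ∫(u')² + (-1/2)·∫u².
Here c = -1/2 < 0 with |c| < (π/L)² = π^2/9, so coercivity still holds. The condition a(u,u) ≥ α||u||_{H^1}² reads (1−α)∫(u')² ≥ (α−c)∫u². Any admissible α is ≤ 1 (rapidly oscillating u have ∫u²/∫(u')² → 0), and α = 1 would force 0 ≥ (1−c)∫u², impossible since c < 1; so 1−α > 0. By the sharp Poincaré inequality on H^1_0 of an interval of length L, ∫(u')² ≥ (π/L)²∫u² with equality for the first sine mode sin(π(x−x₀)/L) (x₀ the left endpoint), so the inequality holds for all u iff (1−α)(π/L)² ≥ α − c, i.e. α ≤ ((π/L)² + c)/((π/L)² + 1) = (1 + c(L/π)²)/(1 + (L/π)²). (Direct route, valid since c ≤ 0: Poincaré gives c∫u² ≥ c(L/π)²∫(u')², so a(u,u) ≥ (1 + c(L/π)²)∫(u')², while ||u||_{H^1}² ≤ (1 + (L/π)²)∫(u')²; dividing yields the same α.) With (π/L)² = π^2/9 and c = -1/2, the largest admissible constant is α = ((π/L)² + c)/((π/L)² + 1).
Simplifying, α = (-9/2 + π^2)/(9 + π^2).


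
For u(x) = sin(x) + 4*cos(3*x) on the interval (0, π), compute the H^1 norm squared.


||u||_{H^1(0,π)}^2 = 81*π

u'(x) = -12*sin(3*x) + cos(x).
Expand u² and (u')² and integrate term by term on (0, π), using: for integers n ≥ 1, ∫_0^π sin²(nx) dx = ∫_0^π cos²(nx) dx = π/2; for n ≠ n', ∫_0^π sin(nx)sin(n'x) dx = ∫_0^π cos(nx)cos(n'x) dx = 0; and by product-to-sum, ∫_0^π sin(nx)cos(n'x) dx = ½∫_0^π [sin((n+n')x) + sin((n−n')x)] dx, which is 0 when n+n' is even and 2n/(n²−n'²) when n+n' is odd (it need not vanish on (0, π)).
  u² squared terms: (4)²·∫cos(3x)² dx = 16·π/2 = 8*π;  (1)²·∫sin(x)² dx = 1·π/2 = π/2.
  u² cross terms: 2·(4)·(1)·∫cos(3x)·sin(x) dx = 8·(0) = 0.
  So ∫_0^π u² dx = 8*π + π/2 + 0 = 17*π/2.
  (u')² squared terms: (-12)²·∫sin(3x)² dx = 144·π/2 = 72*π;  (1)²·∫cos(x)² dx = 1·π/2 = π/2.
  (u')² cross terms: 2·(-12)·(1)·∫sin(3x)·cos(x) dx = -24·(0) = 0.
  So ∫_0^π (u')² dx = 72*π + π/2 + 0 = 145*π/2.
||u||_{H^1}^2 = (17*π/2) + (145*π/2) = 81*π.


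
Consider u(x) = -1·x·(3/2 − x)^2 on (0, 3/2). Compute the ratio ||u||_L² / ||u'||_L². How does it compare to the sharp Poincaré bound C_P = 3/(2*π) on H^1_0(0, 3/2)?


||u||_L² / ||u'||_L² = 3*sqrt(14)/28 < C_P = 3/(2*π).

u(x) = -1·x·(3/2 − x)^2, so u'(x) = -3*x^2 + 6*x - 9/4.
u(x) = -1·x·(3/2 − x)^2 vanishes at x = 0 and x = 3/2, so u ∈ H^1_0(0, 3/2). Differentiate via the product rule and integrate the resulting polynomials term by term.
  ∫_0^3/2 u² dx = ∫_0^3/2 (x^6 - 6*x^5 + 27*x^4/2 - 27*x^3/2 + 81*x^2/16) dx. Term by term:
    ∫_0^3/2 x^6 dx = 2187/896;  ∫_0^3/2 -6*x^5 dx = -729/64;  ∫_0^3/2 27*x^4/2 dx = 6561/320;
    ∫_0^3/2 -27*x^3/2 dx = -2187/128;  ∫_0^3/2 81*x^2/16 dx = 729/128.
  Sum: 2187/896 − 729/64 + 6561/320 − 2187/128 + 729/128 = 729/4480.
  ∫_0^3/2 (u')² dx = ∫_0^3/2 (9*x^4 - 36*x^3 + 99*x^2/2 - 27*x + 81/16) dx. Term by term:
    ∫_0^3/2 9*x^4 dx = 2187/160;  ∫_0^3/2 -36*x^3 dx = -729/16;  ∫_0^3/2 99*x^2/2 dx = 891/16;
    ∫_0^3/2 -27*x dx = -243/8;  ∫_0^3/2 81/16 dx = 243/32.
  Sum: 2187/160 − 729/16 + 891/16 − 243/8 + 243/32 = 81/80.
∫_0^3/2 u² dx = 729/4480, so ||u||_L² = 27*sqrt(70)/560.
∫_0^3/2 (u')² dx = 81/80, so ||u'||_L² = 9*sqrt(5)/20.
Ratio ||u||_L² / ||u'||_L² = 3*sqrt(14)/28.
Sharp Poincaré constant on H^1_0(0, 3/2) is C_P = L/π = 3/(2*π), achieved by sin(2*π/3·x).
A polynomial bump cannot attain the sharp Poincaré constant (only the first sine eigenfunction does), so the ratio is strictly less than C_P, consistent with ||u||_L² ≤ C_P ||u'||_L².


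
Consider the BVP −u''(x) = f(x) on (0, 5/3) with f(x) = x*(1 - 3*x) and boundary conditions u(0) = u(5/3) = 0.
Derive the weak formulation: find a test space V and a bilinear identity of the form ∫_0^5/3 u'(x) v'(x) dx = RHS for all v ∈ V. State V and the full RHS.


V = H^1_0(0, 5/3) (so v(0) = v(5/3) = 0); weak form: ∫_0^5/3 u'v' dx = ∫_0^5/3 (x*(1 - 3*x)) v dx for all v ∈ V.

Multiply both sides by a test function v and integrate from 0 to 5/3:
  ∫_0^5/3 −u''(x) v(x) dx = ∫_0^5/3 f(x) v(x) dx.
Integrate the LHS by parts once:
  ∫_0^5/3 −u'' v dx = −[u'(x) v(x)]_0^5/3 + ∫_0^5/3 u'(x) v'(x) dx.
Thus ∫_0^5/3 u'(x) v'(x) dx = ∫_0^5/3 f(x) v(x) dx + [u'(x) v(x)]_0^5/3.
Choose V so that boundary terms are either known or forced to vanish.
u is Dirichlet: u(0) = u(5/3) = 0. Let V = H^1_0(0, 5/3); then v(0) = v(5/3) = 0, and [u' v]_0^5/3 = 0.
Weak formulation: find u (satisfying any essential BC) such that ∫_0^5/3 u'(x) v'(x) dx = ∫_0^5/3 f v dx for all v ∈ V.
Substituting f(x) = x*(1 - 3*x), the right-hand side is ∫_0^5/3 (x*(1 - 3*x)) v dx.


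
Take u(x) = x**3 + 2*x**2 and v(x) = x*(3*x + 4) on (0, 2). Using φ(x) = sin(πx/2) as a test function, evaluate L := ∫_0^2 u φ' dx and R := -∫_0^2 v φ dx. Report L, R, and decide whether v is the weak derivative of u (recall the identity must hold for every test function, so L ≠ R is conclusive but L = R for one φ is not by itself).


LHS = -40/π + 96/π^3, RHS = -40/π + 96/π^3. Yes, v = u' weakly.

u(x) = x**3 + 2*x**2, classical derivative u'(x) = 3*x**2 + 4*x.
φ(x) = sin(πx/2), so φ'(x) = π*cos(π*x/2)/2.
Note φ(0) = φ(2) = 0, so the boundary term u·φ vanishes.
LHS = ∫_0^2 u(x) φ'(x) dx = ∫_0^2 (π*x^3*cos(π*x/2)/2 + π*x^2*cos(π*x/2)) dx. Term by term:
  ∫_0^2 π*x^2*cos(π*x/2) dx = -16/π;  ∫_0^2 π*x^3*cos(π*x/2)/2 dx = -24/π + 96/π^3.
Sum: -16/π + -24/π + 96/π^3 = -40/π + 96/π^3.
So LHS = -40/π + 96/π^3.
∫_0^2 v(x) φ(x) dx = ∫_0^2 (3*x^2*sin(π*x/2) + 4*x*sin(π*x/2)) dx. Term by term:
  ∫_0^2 3*x^2*sin(π*x/2) dx = -96/π^3 + 24/π;  ∫_0^2 4*x*sin(π*x/2) dx = 16/π.
Sum: -96/π^3 + 24/π + 16/π = -96/π^3 + 40/π.
So RHS = -∫_0^2 v(x) φ(x) dx = -40/π + 96/π^3.
LHS = RHS, so the identity holds for this test φ.
Moreover u is smooth here and v(x) = u'(x) = 3*x**2 + 4*x pointwise, so the identity holds for every test function. Hence v is the weak derivative of u.


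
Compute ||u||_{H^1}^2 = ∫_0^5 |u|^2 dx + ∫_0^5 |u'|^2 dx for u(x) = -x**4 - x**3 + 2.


||u||_{H^1}^2 = 143494415/252

The H^1 norm (squared) on an interval (0, L) is
  ||u||_{H^1}^2 = ∫_0^L u(x)^2 dx + ∫_0^L u'(x)^2 dx.
Compute u'(x) = -4*x**3 - 3*x**2.
Then u(x)^2 = x**8 + 2*x**7 + x**6 - 4*x**4 - 4*x**3 + 4 and u'(x)^2 = 16*x**6 + 24*x**5 + 9*x**4.
Integrate each monomial from 0 to 5 using ∫_0^5 c·x^n dx = c·5^(n+1)/(n+1):
  ∫_0^5 u(x)^2 dx = ∫_0^5 (x^8 + 2*x^7 + x^6 - 4*x^4 - 4*x^3 + 4) dx. Term by term:
    ∫_0^5 x^8 dx = 1953125/9;  ∫_0^5 2*x^7 dx = 390625/4;  ∫_0^5 x^6 dx = 78125/7;
    ∫_0^5 -4*x^4 dx = -2500;  ∫_0^5 -4*x^3 dx = -625;  ∫_0^5 4 dx = 20.
  Sum: 1953125/9 + 390625/4 + 78125/7 − 2500 − 625 + 20 = 81326915/252.
  ∫_0^5 u'(x)^2 dx = ∫_0^5 (16*x^6 + 24*x^5 + 9*x^4) dx. Term by term:
    ∫_0^5 16*x^6 dx = 1250000/7;  ∫_0^5 24*x^5 dx = 62500;  ∫_0^5 9*x^4 dx = 5625.
  Sum: 1250000/7 + 62500 + 5625 = 1726875/7.
Adding: ||u||_{H^1}^2 = 81326915/252 + 1726875/7 = 143494415/252.


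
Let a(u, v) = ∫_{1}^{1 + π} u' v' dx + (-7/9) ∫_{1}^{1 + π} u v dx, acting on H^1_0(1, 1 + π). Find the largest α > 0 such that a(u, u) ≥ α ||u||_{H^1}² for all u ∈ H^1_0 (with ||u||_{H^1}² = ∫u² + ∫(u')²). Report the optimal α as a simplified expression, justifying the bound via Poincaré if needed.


α = 1/9

Coercivity of a(·,·) on H^1_0(1, 1 + π) means a(u, u) ≥ α ||u||_{H^1}² for every u ∈ H^1_0.
The interval has length L = π, and Poincaré/coercivity depend only on L. Here a(u, u) = ∫(u')² + (-7/9)·∫u².
Here c = -7/9 < 0 with |c| < (π/L)² = 1, so coercivity still holds. The condition a(u,u) ≥ α||u||_{H^1}² reads (1−α)∫(u')² ≥ (α−c)∫u². Any admissible α is ≤ 1 (rapidly oscillating u have ∫u²/∫(u')² → 0), and α = 1 would force 0 ≥ (1−c)∫u², impossible since c < 1; so 1−α > 0. By the sharp Poincaré inequality on H^1_0 of an interval of length L, ∫(u')² ≥ (π/L)²∫u² with equality for the first sine mode sin(π(x−x₀)/L) (x₀ the left endpoint), so the inequality holds for all u iff (1−α)(π/L)² ≥ α − c, i.e. α ≤ ((π/L)² + c)/((π/L)² + 1) = (1 + c(L/π)²)/(1 + (L/π)²). (Direct route, valid since c ≤ 0: Poincaré gives c∫u² ≥ c(L/π)²∫(u')², so a(u,u) ≥ (1 + c(L/π)²)∫(u')², while ||u||_{H^1}² ≤ (1 + (L/π)²)∫(u')²; dividing yields the same α.) With (π/L)² = 1 and c = -7/9, the largest admissible constant is α = ((π/L)² + c)/((π/L)² + 1).
Simplifying, α = 1/9.


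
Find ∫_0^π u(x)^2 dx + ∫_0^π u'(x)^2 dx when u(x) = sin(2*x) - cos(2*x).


||u||_{H^1(0,π)}^2 = 5*π

u'(x) = 2*sin(2*x) + 2*cos(2*x).
Expand u² and (u')² and integrate term by term on (0, π), using: for integers n ≥ 1, ∫_0^π sin²(nx) dx = ∫_0^π cos²(nx) dx = π/2; for n ≠ n', ∫_0^π sin(nx)sin(n'x) dx = ∫_0^π cos(nx)cos(n'x) dx = 0; and by product-to-sum, ∫_0^π sin(nx)cos(n'x) dx = ½∫_0^π [sin((n+n')x) + sin((n−n')x)] dx, which is 0 when n+n' is even and 2n/(n²−n'²) when n+n' is odd (it need not vanish on (0, π)).
  u² squared terms: (-1)²·∫cos(2x)² dx = 1·π/2 = π/2;  (1)²·∫sin(2x)² dx = 1·π/2 = π/2.
  u² cross terms: 2·(-1)·(1)·∫cos(2x)·sin(2x) dx = -2·(0) = 0.
  So ∫_0^π u² dx = π/2 + π/2 + 0 = π.
  (u')² squared terms: (2)²·∫cos(2x)² dx = 4·π/2 = 2*π;  (2)²·∫sin(2x)² dx = 4·π/2 = 2*π.
  (u')² cross terms: 2·(2)·(2)·∫cos(2x)·sin(2x) dx = 8·(0) = 0.
  So ∫_0^π (u')² dx = 2*π + 2*π + 0 = 4*π.
||u||_{H^1}^2 = (π) + (4*π) = 5*π.


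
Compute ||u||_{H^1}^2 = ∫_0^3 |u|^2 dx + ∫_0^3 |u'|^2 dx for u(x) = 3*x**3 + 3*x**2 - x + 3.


||u||_{H^1}^2 = 412764/35

The H^1 norm (squared) on an interval (0, L) is
  ||u||_{H^1}^2 = ∫_0^L u(x)^2 dx + ∫_0^L u'(x)^2 dx.
Compute u'(x) = 9*x**2 + 6*x - 1.
Then u(x)^2 = 9*x**6 + 18*x**5 + 3*x**4 + 12*x**3 + 19*x**2 - 6*x + 9 and u'(x)^2 = 81*x**4 + 108*x**3 + 18*x**2 - 12*x + 1.
Integrate each monomial from 0 to 3 using ∫_0^3 c·x^n dx = c·3^(n+1)/(n+1):
  ∫_0^3 u(x)^2 dx = ∫_0^3 (9*x^6 + 18*x^5 + 3*x^4 + 12*x^3 + 19*x^2 - 6*x + 9) dx. Term by term:
    ∫_0^3 9*x^6 dx = 19683/7;  ∫_0^3 18*x^5 dx = 2187;  ∫_0^3 3*x^4 dx = 729/5;
    ∫_0^3 12*x^3 dx = 243;  ∫_0^3 19*x^2 dx = 171;  ∫_0^3 -6*x dx = -27;
    ∫_0^3 9 dx = 27.
  Sum: 19683/7 + 2187 + 729/5 + 243 + 171 − 27 + 27 = 194553/35.
  ∫_0^3 u'(x)^2 dx = ∫_0^3 (81*x^4 + 108*x^3 + 18*x^2 - 12*x + 1) dx. Term by term:
    ∫_0^3 81*x^4 dx = 19683/5;  ∫_0^3 108*x^3 dx = 2187;  ∫_0^3 18*x^2 dx = 162;
    ∫_0^3 -12*x dx = -54;  ∫_0^3 1 dx = 3.
  Sum: 19683/5 + 2187 + 162 − 54 + 3 = 31173/5.
Adding: ||u||_{H^1}^2 = 194553/35 + 31173/5 = 412764/35.


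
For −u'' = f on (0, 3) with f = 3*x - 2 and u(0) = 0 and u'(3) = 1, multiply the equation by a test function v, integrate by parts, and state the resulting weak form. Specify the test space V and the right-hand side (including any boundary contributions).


V = {v ∈ H^1(0, 3) : v(0) = 0} (test functions vanish at x = 0 where u is specified); weak form: ∫_0^3 u'v' dx = ∫_0^3 (3*x - 2) v dx + v(3) for all v ∈ V.

Multiply both sides by a test function v and integrate from 0 to 3:
  ∫_0^3 −u''(x) v(x) dx = ∫_0^3 f(x) v(x) dx.
Integrate the LHS by parts once:
  ∫_0^3 −u'' v dx = −[u'(x) v(x)]_0^3 + ∫_0^3 u'(x) v'(x) dx.
Thus ∫_0^3 u'(x) v'(x) dx = ∫_0^3 f(x) v(x) dx + [u'(x) v(x)]_0^3.
Choose V so that boundary terms are either known or forced to vanish.
Mixed BC: u(0) = 0 (Dirichlet) and u'(3) = 1 (Neumann). Define V = {v ∈ H^1(0, 3) : v(0) = 0}. Then [u' v]_0^3 = u'(3)·v(3) − u'(0)·0 = v(3).
Weak formulation: find u (satisfying any essential BC) such that ∫_0^3 u'(x) v'(x) dx = ∫_0^3 f v dx + v(3) for all v ∈ V (Dirichlet at 0 absorbed into V; Neumann datum at x = 3 contributes the boundary term).
Substituting f(x) = 3*x - 2, the right-hand side is ∫_0^3 (3*x - 2) v dx + v(3).


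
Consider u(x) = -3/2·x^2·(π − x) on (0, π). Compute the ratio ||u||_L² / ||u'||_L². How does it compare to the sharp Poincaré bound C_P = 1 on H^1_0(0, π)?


||u||_L² / ||u'||_L² = sqrt(14)*π/14 < C_P = 1.

u(x) = -3/2·x^2·(π − x), so u'(x) = 3*x*(3*x - 2*π)/2.
u(x) = -3/2·x^2·(π − x) vanishes at x = 0 and x = π, so u ∈ H^1_0(0, π). Differentiate via the product rule and integrate the resulting polynomials term by term.
  ∫_0^π u² dx = ∫_0^π (9*x^6/4 - 9*π*x^5/2 + 9*π^2*x^4/4) dx. Term by term:
    ∫_0^π 9*x^6/4 dx = 9*π^7/28;  ∫_0^π -9*π*x^5/2 dx = -3*π^7/4;  ∫_0^π 9*π^2*x^4/4 dx = 9*π^7/20.
  Sum: 9*π^7/28 − 3*π^7/4 + 9*π^7/20 = 3*π^7/140.
  ∫_0^π (u')² dx = ∫_0^π (81*x^4/4 - 27*π*x^3 + 9*π^2*x^2) dx. Term by term:
    ∫_0^π 81*x^4/4 dx = 81*π^5/20;  ∫_0^π -27*π*x^3 dx = -27*π^5/4;  ∫_0^π 9*π^2*x^2 dx = 3*π^5.
  Sum: 81*π^5/20 − 27*π^5/4 + 3*π^5 = 3*π^5/10.
∫_0^π u² dx = 3*π^7/140, so ||u||_L² = sqrt(105)*π^(7/2)/70.
∫_0^π (u')² dx = 3*π^5/10, so ||u'||_L² = sqrt(30)*π^(5/2)/10.
Ratio ||u||_L² / ||u'||_L² = sqrt(14)*π/14.
Sharp Poincaré constant on H^1_0(0, π) is C_P = L/π = 1, achieved by sin(x).
A polynomial bump cannot attain the sharp Poincaré constant (only the first sine eigenfunction does), so the ratio is strictly less than C_P, consistent with ||u||_L² ≤ C_P ||u'||_L².


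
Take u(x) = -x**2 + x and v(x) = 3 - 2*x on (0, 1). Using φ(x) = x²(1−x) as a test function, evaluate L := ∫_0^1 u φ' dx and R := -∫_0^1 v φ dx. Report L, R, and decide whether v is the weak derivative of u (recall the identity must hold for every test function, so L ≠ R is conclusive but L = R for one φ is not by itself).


LHS = 1/60, RHS = -3/20. No, v is not the weak derivative of u.

u(x) = -x**2 + x, classical derivative u'(x) = 1 - 2*x.
φ(x) = x²(1−x), so φ'(x) = x*(2 - 3*x).
Note φ(0) = φ(1) = 0, so the boundary term u·φ vanishes.
LHS = ∫_0^1 u(x) φ'(x) dx = ∫_0^1 (3*x^4 - 5*x^3 + 2*x^2) dx. Term by term:
  ∫_0^1 3*x^4 dx = 3/5;  ∫_0^1 -5*x^3 dx = -5/4;  ∫_0^1 2*x^2 dx = 2/3.
Sum: 3/5 − 5/4 + 2/3 = 1/60.
So LHS = 1/60.
∫_0^1 v(x) φ(x) dx = ∫_0^1 (2*x^4 - 5*x^3 + 3*x^2) dx. Term by term:
  ∫_0^1 2*x^4 dx = 2/5;  ∫_0^1 -5*x^3 dx = -5/4;  ∫_0^1 3*x^2 dx = 1.
Sum: 2/5 − 5/4 + 1 = 3/20.
So RHS = -∫_0^1 v(x) φ(x) dx = -3/20.
LHS − RHS = 1/6 ≠ 0, so the identity fails.
(For a valid weak derivative the identity must hold for EVERY test function, in particular this one. The failure shows v is NOT the weak derivative of u.)
Correct weak derivative would be u'(x) = 1 - 2*x.


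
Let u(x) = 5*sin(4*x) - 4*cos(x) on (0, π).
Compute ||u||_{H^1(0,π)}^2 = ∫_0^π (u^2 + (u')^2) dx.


||u||_{H^1(0,π)}^2 = -128/3 + 457*π/2

u'(x) = 4*sin(x) + 20*cos(4*x).
Expand u² and (u')² and integrate term by term on (0, π), using: for integers n ≥ 1, ∫_0^π sin²(nx) dx = ∫_0^π cos²(nx) dx = π/2; for n ≠ n', ∫_0^π sin(nx)sin(n'x) dx = ∫_0^π cos(nx)cos(n'x) dx = 0; and by product-to-sum, ∫_0^π sin(nx)cos(n'x) dx = ½∫_0^π [sin((n+n')x) + sin((n−n')x)] dx, which is 0 when n+n' is even and 2n/(n²−n'²) when n+n' is odd (it need not vanish on (0, π)).
  u² squared terms: (-4)²·∫cos(x)² dx = 16·π/2 = 8*π;  (5)²·∫sin(4x)² dx = 25·π/2 = 25*π/2.
  u² cross terms: 2·(-4)·(5)·∫cos(x)·sin(4x) dx = -40·(8/15) = -64/3.
  So ∫_0^π u² dx = 8*π + 25*π/2 − 64/3 = -64/3 + 41*π/2.
  (u')² squared terms: (4)²·∫sin(x)² dx = 16·π/2 = 8*π;  (20)²·∫cos(4x)² dx = 400·π/2 = 200*π.
  (u')² cross terms: 2·(4)·(20)·∫sin(x)·cos(4x) dx = 160·(-2/15) = -64/3.
  So ∫_0^π (u')² dx = 8*π + 200*π − 64/3 = -64/3 + 208*π.
||u||_{H^1}^2 = (-64/3 + 41*π/2) + (-64/3 + 208*π) = -128/3 + 457*π/2.


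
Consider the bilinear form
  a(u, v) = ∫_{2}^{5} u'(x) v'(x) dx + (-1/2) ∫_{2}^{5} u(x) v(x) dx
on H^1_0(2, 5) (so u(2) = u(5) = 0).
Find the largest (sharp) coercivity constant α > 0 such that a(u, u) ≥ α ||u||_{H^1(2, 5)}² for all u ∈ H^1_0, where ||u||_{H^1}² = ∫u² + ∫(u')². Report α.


α = (-9/2 + π^2)/(9 + π^2)

Coercivity of a(·,·) on H^1_0(2, 5) means a(u, u) ≥ α ||u||_{H^1}² for every u ∈ H^1_0.
The interval has length L = 3, and Poincaré/coercivity depend only on L. Here a(u, u) = ∫(u')² + (-1/2)·∫u².
Here c = -1/2 < 0 with |c| < (π/L)² = π^2/9, so coercivity still holds. The condition a(u,u) ≥ α||u||_{H^1}² reads (1−α)∫(u')² ≥ (α−c)∫u². Any admissible α is ≤ 1 (rapidly oscillating u have ∫u²/∫(u')² → 0), and α = 1 would force 0 ≥ (1−c)∫u², impossible since c < 1; so 1−α > 0. By the sharp Poincaré inequality on H^1_0 of an interval of length L, ∫(u')² ≥ (π/L)²∫u² with equality for the first sine mode sin(π(x−x₀)/L) (x₀ the left endpoint), so the inequality holds for all u iff (1−α)(π/L)² ≥ α − c, i.e. α ≤ ((π/L)² + c)/((π/L)² + 1) = (1 + c(L/π)²)/(1 + (L/π)²). (Direct route, valid since c ≤ 0: Poincaré gives c∫u² ≥ c(L/π)²∫(u')², so a(u,u) ≥ (1 + c(L/π)²)∫(u')², while ||u||_{H^1}² ≤ (1 + (L/π)²)∫(u')²; dividing yields the same α.) With (π/L)² = π^2/9 and c = -1/2, the largest admissible constant is α = ((π/L)² + c)/((π/L)² + 1).
Simplifying, α = (-9/2 + π^2)/(9 + π^2).


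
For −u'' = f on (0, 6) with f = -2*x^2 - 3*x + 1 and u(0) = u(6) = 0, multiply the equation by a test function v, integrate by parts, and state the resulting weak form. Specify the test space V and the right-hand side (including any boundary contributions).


V = H^1_0(0, 6) (so v(0) = v(6) = 0); weak form: ∫_0^6 u'v' dx = ∫_0^6 (-2*x^2 - 3*x + 1) v dx for all v ∈ V.

Multiply both sides by a test function v and integrate from 0 to 6:
  ∫_0^6 −u''(x) v(x) dx = ∫_0^6 f(x) v(x) dx.
Integrate the LHS by parts once:
  ∫_0^6 −u'' v dx = −[u'(x) v(x)]_0^6 + ∫_0^6 u'(x) v'(x) dx.
Thus ∫_0^6 u'(x) v'(x) dx = ∫_0^6 f(x) v(x) dx + [u'(x) v(x)]_0^6.
Choose V so that boundary terms are either known or forced to vanish.
u is Dirichlet: u(0) = u(6) = 0. Let V = H^1_0(0, 6); then v(0) = v(6) = 0, and [u' v]_0^6 = 0.
Weak formulation: find u (satisfying any essential BC) such that ∫_0^6 u'(x) v'(x) dx = ∫_0^6 f v dx for all v ∈ V.
Substituting f(x) = -2*x^2 - 3*x + 1, the right-hand side is ∫_0^6 (-2*x^2 - 3*x + 1) v dx.


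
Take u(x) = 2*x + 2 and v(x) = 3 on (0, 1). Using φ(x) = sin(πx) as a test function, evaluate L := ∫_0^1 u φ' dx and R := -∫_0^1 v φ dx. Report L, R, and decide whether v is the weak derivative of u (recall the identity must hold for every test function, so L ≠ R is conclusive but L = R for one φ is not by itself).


LHS = -4/π, RHS = -6/π. No, v is not the weak derivative of u.

u(x) = 2*x + 2, classical derivative u'(x) = 2.
φ(x) = sin(πx), so φ'(x) = π*cos(π*x).
Note φ(0) = φ(1) = 0, so the boundary term u·φ vanishes.
LHS = ∫_0^1 u(x) φ'(x) dx = ∫_0^1 (2*π*x*cos(π*x) + 2*π*cos(π*x)) dx. Term by term:
  ∫_0^1 2*π*cos(π*x) dx = 0;  ∫_0^1 2*π*x*cos(π*x) dx = -4/π.
Sum: 0 − 4/π = -4/π.
So LHS = -4/π.
∫_0^1 v(x) φ(x) dx = ∫_0^1 (3*sin(π*x)) dx. Term by term:
  ∫_0^1 3*sin(π*x) dx = 6/π.
So RHS = -∫_0^1 v(x) φ(x) dx = -6/π.
LHS − RHS = 2/π ≠ 0, so the identity fails.
(For a valid weak derivative the identity must hold for EVERY test function, in particular this one. The failure shows v is NOT the weak derivative of u.)
Correct weak derivative would be u'(x) = 2.


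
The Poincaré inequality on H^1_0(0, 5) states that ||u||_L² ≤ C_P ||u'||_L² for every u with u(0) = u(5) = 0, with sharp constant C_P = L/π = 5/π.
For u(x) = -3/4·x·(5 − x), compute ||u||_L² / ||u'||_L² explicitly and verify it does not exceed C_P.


||u||_L² / ||u'||_L² = sqrt(10)/2 < C_P = 5/π.

u(x) = -3/4·x·(5 − x), so u'(x) = 3*x/2 - 15/4.
u(x) = -3/4·x·(5 − x) vanishes at x = 0 and x = 5, so u ∈ H^1_0(0, 5). Differentiate via the product rule and integrate the resulting polynomials term by term.
  ∫_0^5 u² dx = ∫_0^5 (9*x^4/16 - 45*x^3/8 + 225*x^2/16) dx. Term by term:
    ∫_0^5 9*x^4/16 dx = 5625/16;  ∫_0^5 -45*x^3/8 dx = -28125/32;  ∫_0^5 225*x^2/16 dx = 9375/16.
  Sum: 5625/16 − 28125/32 + 9375/16 = 1875/32.
  ∫_0^5 (u')² dx = ∫_0^5 (9*x^2/4 - 45*x/4 + 225/16) dx. Term by term:
    ∫_0^5 9*x^2/4 dx = 375/4;  ∫_0^5 -45*x/4 dx = -1125/8;  ∫_0^5 225/16 dx = 1125/16.
  Sum: 375/4 − 1125/8 + 1125/16 = 375/16.
∫_0^5 u² dx = 1875/32, so ||u||_L² = 25*sqrt(6)/8.
∫_0^5 (u')² dx = 375/16, so ||u'||_L² = 5*sqrt(15)/4.
Ratio ||u||_L² / ||u'||_L² = sqrt(10)/2.
Sharp Poincaré constant on H^1_0(0, 5) is C_P = L/π = 5/π, achieved by sin(π/5·x).
A polynomial bump cannot attain the sharp Poincaré constant (only the first sine eigenfunction does), so the ratio is strictly less than C_P, consistent with ||u||_L² ≤ C_P ||u'||_L².


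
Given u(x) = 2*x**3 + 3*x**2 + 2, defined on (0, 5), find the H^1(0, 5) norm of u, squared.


||u||_{H^1}^2 = 829765/7

The H^1 norm (squared) on an interval (0, L) is
  ||u||_{H^1}^2 = ∫_0^L u(x)^2 dx + ∫_0^L u'(x)^2 dx.
Compute u'(x) = 6*x**2 + 6*x.
Then u(x)^2 = 4*x**6 + 12*x**5 + 9*x**4 + 8*x**3 + 12*x**2 + 4 and u'(x)^2 = 36*x**4 + 72*x**3 + 36*x**2.
Integrate each monomial from 0 to 5 using ∫_0^5 c·x^n dx = c·5^(n+1)/(n+1):
  ∫_0^5 u(x)^2 dx = ∫_0^5 (4*x^6 + 12*x^5 + 9*x^4 + 8*x^3 + 12*x^2 + 4) dx. Term by term:
    ∫_0^5 4*x^6 dx = 312500/7;  ∫_0^5 12*x^5 dx = 31250;  ∫_0^5 9*x^4 dx = 5625;
    ∫_0^5 8*x^3 dx = 1250;  ∫_0^5 12*x^2 dx = 500;  ∫_0^5 4 dx = 20.
  Sum: 312500/7 + 31250 + 5625 + 1250 + 500 + 20 = 583015/7.
  ∫_0^5 u'(x)^2 dx = ∫_0^5 (36*x^4 + 72*x^3 + 36*x^2) dx. Term by term:
    ∫_0^5 36*x^4 dx = 22500;  ∫_0^5 72*x^3 dx = 11250;  ∫_0^5 36*x^2 dx = 1500.
  Sum: 22500 + 11250 + 1500 = 35250.
Adding: ||u||_{H^1}^2 = 583015/7 + 35250 = 829765/7.


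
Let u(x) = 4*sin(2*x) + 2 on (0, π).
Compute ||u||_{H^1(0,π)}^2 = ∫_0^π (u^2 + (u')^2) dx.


||u||_{H^1(0,π)}^2 = 44*π

u'(x) = 8*cos(2*x).
Expand u² and (u')² and integrate term by term on (0, π), using: for integers n ≥ 1, ∫_0^π sin²(nx) dx = ∫_0^π cos²(nx) dx = π/2; for n ≠ n', ∫_0^π sin(nx)sin(n'x) dx = ∫_0^π cos(nx)cos(n'x) dx = 0; and by product-to-sum, ∫_0^π sin(nx)cos(n'x) dx = ½∫_0^π [sin((n+n')x) + sin((n−n')x)] dx, which is 0 when n+n' is even and 2n/(n²−n'²) when n+n' is odd (it need not vanish on (0, π)). For the constant mode: ∫_0^π 1 dx = π, ∫_0^π cos(nx) dx = 0, ∫_0^π sin(nx) dx = (1−(−1)^n)/n.
  u² squared terms: (2)²·∫1 dx = 4·π = 4*π;  (4)²·∫sin(2x)² dx = 16·π/2 = 8*π.
  u² cross terms: 2·(2)·(4)·∫1·sin(2x) dx = 16·(0) = 0.
  So ∫_0^π u² dx = 4*π + 8*π + 0 = 12*π.
  (u')² squared terms: (8)²·∫cos(2x)² dx = 64·π/2 = 32*π.
  So ∫_0^π (u')² dx = 32*π.
||u||_{H^1}^2 = (12*π) + (32*π) = 44*π.


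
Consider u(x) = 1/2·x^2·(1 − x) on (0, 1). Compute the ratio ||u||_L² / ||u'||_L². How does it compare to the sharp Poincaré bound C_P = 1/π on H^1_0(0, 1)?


||u||_L² / ||u'||_L² = sqrt(14)/14 < C_P = 1/π.

u(x) = 1/2·x^2·(1 − x), so u'(x) = x*(2 - 3*x)/2.
u(x) = 1/2·x^2·(1 − x) vanishes at x = 0 and x = 1, so u ∈ H^1_0(0, 1). Differentiate via the product rule and integrate the resulting polynomials term by term.
  ∫_0^1 u² dx = ∫_0^1 (x^6/4 - x^5/2 + x^4/4) dx. Term by term:
    ∫_0^1 x^6/4 dx = 1/28;  ∫_0^1 -x^5/2 dx = -1/12;  ∫_0^1 x^4/4 dx = 1/20.
  Sum: 1/28 − 1/12 + 1/20 = 1/420.
  ∫_0^1 (u')² dx = ∫_0^1 (9*x^4/4 - 3*x^3 + x^2) dx. Term by term:
    ∫_0^1 9*x^4/4 dx = 9/20;  ∫_0^1 -3*x^3 dx = -3/4;  ∫_0^1 x^2 dx = 1/3.
  Sum: 9/20 − 3/4 + 1/3 = 1/30.
∫_0^1 u² dx = 1/420, so ||u||_L² = sqrt(105)/210.
∫_0^1 (u')² dx = 1/30, so ||u'||_L² = sqrt(30)/30.
Ratio ||u||_L² / ||u'||_L² = sqrt(14)/14.
Sharp Poincaré constant on H^1_0(0, 1) is C_P = L/π = 1/π, achieved by sin(π·x).
A polynomial bump cannot attain the sharp Poincaré constant (only the first sine eigenfunction does), so the ratio is strictly less than C_P, consistent with ||u||_L² ≤ C_P ||u'||_L².


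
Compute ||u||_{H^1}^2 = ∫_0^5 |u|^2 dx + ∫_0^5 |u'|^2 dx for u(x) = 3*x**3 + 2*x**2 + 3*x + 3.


||u||_{H^1}^2 = 9089455/42

The H^1 norm (squared) on an interval (0, L) is
  ||u||_{H^1}^2 = ∫_0^L u(x)^2 dx + ∫_0^L u'(x)^2 dx.
Compute u'(x) = 9*x**2 + 4*x + 3.
Then u(x)^2 = 9*x**6 + 12*x**5 + 22*x**4 + 30*x**3 + 21*x**2 + 18*x + 9 and u'(x)^2 = 81*x**4 + 72*x**3 + 70*x**2 + 24*x + 9.
Integrate each monomial from 0 to 5 using ∫_0^5 c·x^n dx = c·5^(n+1)/(n+1):
  ∫_0^5 u(x)^2 dx = ∫_0^5 (9*x^6 + 12*x^5 + 22*x^4 + 30*x^3 + 21*x^2 + 18*x + 9) dx. Term by term:
    ∫_0^5 9*x^6 dx = 703125/7;  ∫_0^5 12*x^5 dx = 31250;  ∫_0^5 22*x^4 dx = 13750;
    ∫_0^5 30*x^3 dx = 9375/2;  ∫_0^5 21*x^2 dx = 875;  ∫_0^5 18*x dx = 225;
    ∫_0^5 9 dx = 45.
  Sum: 703125/7 + 31250 + 13750 + 9375/2 + 875 + 225 + 45 = 2117905/14.
  ∫_0^5 u'(x)^2 dx = ∫_0^5 (81*x^4 + 72*x^3 + 70*x^2 + 24*x + 9) dx. Term by term:
    ∫_0^5 81*x^4 dx = 50625;  ∫_0^5 72*x^3 dx = 11250;  ∫_0^5 70*x^2 dx = 8750/3;
    ∫_0^5 24*x dx = 300;  ∫_0^5 9 dx = 45.
  Sum: 50625 + 11250 + 8750/3 + 300 + 45 = 195410/3.
Adding: ||u||_{H^1}^2 = 2117905/14 + 195410/3 = 9089455/42.


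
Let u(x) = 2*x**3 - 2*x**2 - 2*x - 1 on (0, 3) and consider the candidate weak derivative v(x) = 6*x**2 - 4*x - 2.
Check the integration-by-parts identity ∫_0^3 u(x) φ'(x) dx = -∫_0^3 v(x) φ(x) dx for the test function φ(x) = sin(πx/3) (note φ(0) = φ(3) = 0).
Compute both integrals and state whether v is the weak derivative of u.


LHS = -114/π + 648/π^3, RHS = -114/π + 648/π^3. Yes, v = u' weakly.

u(x) = 2*x**3 - 2*x**2 - 2*x - 1, classical derivative u'(x) = 6*x**2 - 4*x - 2.
φ(x) = sin(πx/3), so φ'(x) = π*cos(π*x/3)/3.
Note φ(0) = φ(3) = 0, so the boundary term u·φ vanishes.
LHS = ∫_0^3 u(x) φ'(x) dx = ∫_0^3 (2*π*x^3*cos(π*x/3)/3 - 2*π*x^2*cos(π*x/3)/3 - 2*π*x*cos(π*x/3)/3 - π*cos(π*x/3)/3) dx. Term by term:
  ∫_0^3 -π*cos(π*x/3)/3 dx = 0;  ∫_0^3 -2*π*x*cos(π*x/3)/3 dx = 12/π;  ∫_0^3 -2*π*x^2*cos(π*x/3)/3 dx = 36/π;
  ∫_0^3 2*π*x^3*cos(π*x/3)/3 dx = -162/π + 648/π^3.
Sum: 0 + 12/π + 36/π + -162/π + 648/π^3 = -114/π + 648/π^3.
So LHS = -114/π + 648/π^3.
∫_0^3 v(x) φ(x) dx = ∫_0^3 (6*x^2*sin(π*x/3) - 4*x*sin(π*x/3) - 2*sin(π*x/3)) dx. Term by term:
  ∫_0^3 -2*sin(π*x/3) dx = -12/π;  ∫_0^3 -4*x*sin(π*x/3) dx = -36/π;  ∫_0^3 6*x^2*sin(π*x/3) dx = -648/π^3 + 162/π.
Sum: -12/π − 36/π + -648/π^3 + 162/π = -648/π^3 + 114/π.
So RHS = -∫_0^3 v(x) φ(x) dx = -114/π + 648/π^3.
LHS = RHS, so the identity holds for this test φ.
Moreover u is smooth here and v(x) = u'(x) = 6*x**2 - 4*x - 2 pointwise, so the identity holds for every test function. Hence v is the weak derivative of u.


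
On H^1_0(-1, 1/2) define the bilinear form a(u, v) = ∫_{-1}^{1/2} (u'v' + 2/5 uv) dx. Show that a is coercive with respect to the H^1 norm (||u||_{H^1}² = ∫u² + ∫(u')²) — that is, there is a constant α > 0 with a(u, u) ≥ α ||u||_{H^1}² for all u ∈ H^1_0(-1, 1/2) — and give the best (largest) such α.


α = 2*(9 + 10*π^2)/(5*(9 + 4*π^2))

Coercivity of a(·,·) on H^1_0(-1, 1/2) means a(u, u) ≥ α ||u||_{H^1}² for every u ∈ H^1_0.
The interval has length L = 3/2, and Poincaré/coercivity depend only on L. Here a(u, u) = ∫(u')² + (2/5)·∫u².
Here 0 < c = 2/5 < 1. The condition a(u,u) ≥ α||u||_{H^1}² reads (1−α)∫(u')² ≥ (α−c)∫u². Any admissible α is ≤ 1 (rapidly oscillating u have ∫u²/∫(u')² → 0), and α = 1 would force 0 ≥ (1−c)∫u², impossible since c < 1; so 1−α > 0. By the sharp Poincaré inequality on H^1_0 of an interval of length L, ∫(u')² ≥ (π/L)²∫u² with equality for the first sine mode sin(π(x−x₀)/L) (x₀ the left endpoint), so the inequality holds for all u iff (1−α)(π/L)² ≥ α − c, i.e. α ≤ ((π/L)² + c)/((π/L)² + 1) = (1 + c(L/π)²)/(1 + (L/π)²). With (π/L)² = 4*π^2/9 and c = 2/5, the largest admissible constant is α = ((π/L)² + c)/((π/L)² + 1).
Simplifying, α = 2*(9 + 10*π^2)/(5*(9 + 4*π^2)).


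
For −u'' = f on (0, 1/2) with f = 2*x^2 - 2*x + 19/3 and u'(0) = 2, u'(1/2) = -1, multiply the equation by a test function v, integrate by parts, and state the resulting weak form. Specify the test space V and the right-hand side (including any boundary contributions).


V = H^1(0, 1/2) (v unrestricted at boundary; u is determined up to an additive constant); weak form: ∫_0^1/2 u'v' dx = ∫_0^1/2 (2*x^2 - 2*x + 19/3) v dx − v(1/2) − 2·v(0) for all v ∈ V.

Multiply both sides by a test function v and integrate from 0 to 1/2:
  ∫_0^1/2 −u''(x) v(x) dx = ∫_0^1/2 f(x) v(x) dx.
Integrate the LHS by parts once:
  ∫_0^1/2 −u'' v dx = −[u'(x) v(x)]_0^1/2 + ∫_0^1/2 u'(x) v'(x) dx.
Thus ∫_0^1/2 u'(x) v'(x) dx = ∫_0^1/2 f(x) v(x) dx + [u'(x) v(x)]_0^1/2.
Choose V so that boundary terms are either known or forced to vanish.
u has inhomogeneous Neumann u'(0) = 2, u'(1/2) = -1. [u' v]_0^1/2 = (-1)·v(1/2) − (2)·v(0) = − v(1/2) − 2·v(0). Take V = H^1(0, 1/2); boundary term becomes part of RHS.
Weak formulation: find u (satisfying any essential BC) such that ∫_0^1/2 u'(x) v'(x) dx = ∫_0^1/2 f v dx − v(1/2) − 2·v(0) for all v ∈ V (Neumann data are natural BCs: they enter the RHS as boundary terms).
Substituting f(x) = 2*x^2 - 2*x + 19/3, the right-hand side is ∫_0^1/2 (2*x^2 - 2*x + 19/3) v dx − v(1/2) − 2·v(0).
Compatibility check (pure Neumann): taking v ≡ 1 ∈ V gives 0 = ∫_0^1/2 f dx + (-1) − (2), i.e. ∫_0^1/2 f dx must equal u'(0) − u'(1/2) = 3. Indeed ∫_0^1/2 (2*x^2 - 2*x + 19/3) dx = 3, so the data are compatible. The solution is then unique only up to an additive constant (fix it e.g. by requiring ∫_0^1/2 u dx = 0).


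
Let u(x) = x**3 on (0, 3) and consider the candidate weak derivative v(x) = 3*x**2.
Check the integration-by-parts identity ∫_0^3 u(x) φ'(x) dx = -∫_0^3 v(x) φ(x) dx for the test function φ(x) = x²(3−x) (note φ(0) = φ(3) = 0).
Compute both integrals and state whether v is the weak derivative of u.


LHS = -729/10, RHS = -729/10. Yes, v = u' weakly.

u(x) = x**3, classical derivative u'(x) = 3*x**2.
φ(x) = x²(3−x), so φ'(x) = 3*x*(2 - x).
Note φ(0) = φ(3) = 0, so the boundary term u·φ vanishes.
LHS = ∫_0^3 u(x) φ'(x) dx = ∫_0^3 (-3*x^5 + 6*x^4) dx. Term by term:
  ∫_0^3 -3*x^5 dx = -729/2;  ∫_0^3 6*x^4 dx = 1458/5.
Sum: -729/2 + 1458/5 = -729/10.
So LHS = -729/10.
∫_0^3 v(x) φ(x) dx = ∫_0^3 (-3*x^5 + 9*x^4) dx. Term by term:
  ∫_0^3 -3*x^5 dx = -729/2;  ∫_0^3 9*x^4 dx = 2187/5.
Sum: -729/2 + 2187/5 = 729/10.
So RHS = -∫_0^3 v(x) φ(x) dx = -729/10.
LHS = RHS, so the identity holds for this test φ.
Moreover u is smooth here and v(x) = u'(x) = 3*x**2 pointwise, so the identity holds for every test function. Hence v is the weak derivative of u.


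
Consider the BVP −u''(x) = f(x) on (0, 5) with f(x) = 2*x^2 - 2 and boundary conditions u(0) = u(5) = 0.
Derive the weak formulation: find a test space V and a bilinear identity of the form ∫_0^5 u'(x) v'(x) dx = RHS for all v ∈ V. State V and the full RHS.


V = H^1_0(0, 5) (so v(0) = v(5) = 0); weak form: ∫_0^5 u'v' dx = ∫_0^5 (2*x^2 - 2) v dx for all v ∈ V.

Multiply both sides by a test function v and integrate from 0 to 5:
  ∫_0^5 −u''(x) v(x) dx = ∫_0^5 f(x) v(x) dx.
Integrate the LHS by parts once:
  ∫_0^5 −u'' v dx = −[u'(x) v(x)]_0^5 + ∫_0^5 u'(x) v'(x) dx.
Thus ∫_0^5 u'(x) v'(x) dx = ∫_0^5 f(x) v(x) dx + [u'(x) v(x)]_0^5.
Choose V so that boundary terms are either known or forced to vanish.
u is Dirichlet: u(0) = u(5) = 0. Let V = H^1_0(0, 5); then v(0) = v(5) = 0, and [u' v]_0^5 = 0.
Weak formulation: find u (satisfying any essential BC) such that ∫_0^5 u'(x) v'(x) dx = ∫_0^5 f v dx for all v ∈ V.
Substituting f(x) = 2*x^2 - 2, the right-hand side is ∫_0^5 (2*x^2 - 2) v dx.


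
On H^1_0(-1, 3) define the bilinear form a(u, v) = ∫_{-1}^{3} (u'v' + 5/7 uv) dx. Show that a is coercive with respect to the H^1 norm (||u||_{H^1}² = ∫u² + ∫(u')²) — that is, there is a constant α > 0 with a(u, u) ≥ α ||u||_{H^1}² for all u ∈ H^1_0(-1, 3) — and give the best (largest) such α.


α = (π^2 + 80/7)/(π^2 + 16)

Coercivity of a(·,·) on H^1_0(-1, 3) means a(u, u) ≥ α ||u||_{H^1}² for every u ∈ H^1_0.
The interval has length L = 4, and Poincaré/coercivity depend only on L. Here a(u, u) = ∫(u')² + (5/7)·∫u².
Here 0 < c = 5/7 < 1. The condition a(u,u) ≥ α||u||_{H^1}² reads (1−α)∫(u')² ≥ (α−c)∫u². Any admissible α is ≤ 1 (rapidly oscillating u have ∫u²/∫(u')² → 0), and α = 1 would force 0 ≥ (1−c)∫u², impossible since c < 1; so 1−α > 0. By the sharp Poincaré inequality on H^1_0 of an interval of length L, ∫(u')² ≥ (π/L)²∫u² with equality for the first sine mode sin(π(x−x₀)/L) (x₀ the left endpoint), so the inequality holds for all u iff (1−α)(π/L)² ≥ α − c, i.e. α ≤ ((π/L)² + c)/((π/L)² + 1) = (1 + c(L/π)²)/(1 + (L/π)²). With (π/L)² = π^2/16 and c = 5/7, the largest admissible constant is α = ((π/L)² + c)/((π/L)² + 1).
Simplifying, α = (π^2 + 80/7)/(π^2 + 16).
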